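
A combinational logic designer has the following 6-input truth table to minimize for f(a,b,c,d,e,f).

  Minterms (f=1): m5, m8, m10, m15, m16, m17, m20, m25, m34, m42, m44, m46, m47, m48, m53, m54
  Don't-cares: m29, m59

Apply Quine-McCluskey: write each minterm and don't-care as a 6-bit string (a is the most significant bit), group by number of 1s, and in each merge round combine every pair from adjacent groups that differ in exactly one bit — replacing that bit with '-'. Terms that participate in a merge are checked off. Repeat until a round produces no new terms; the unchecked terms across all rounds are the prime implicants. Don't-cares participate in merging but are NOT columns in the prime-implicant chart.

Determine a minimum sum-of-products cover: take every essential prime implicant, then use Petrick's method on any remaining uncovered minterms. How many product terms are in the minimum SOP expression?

size-2^0 implicants → 000101  001000(✓)  001010(✓)  001111(✓)  010000(✓)  010001(✓)  010100(✓)  011001(✓)  011101(✓)  100010(✓)  101010(✓)  101100(✓)  101110(✓)  101111(✓)  110000(✓)  110101  110110  111011
size-2^1 implicants → -01010  -01111  -10000  0010-0  01-001  010-00  01000-  011-01  10-010  101-10  1011-0  10111-
Unchecked terms (primes): -01010, -01111, -10000, 000101, 0010-0, 01-001, 010-00, 01000-, 011-01, 10-010, 101-10, 1011-0, 10111-, 110101, 110110, 111011
Minterm coverage:
  m5 ⊆ 000101 [E]
  m8 ⊆ 0010-0 [E]
  m10 ⊆ -01010,0010-0
  m15 ⊆ -01111 [E]
  m16 ⊆ -10000,010-00,01000-
  m17 ⊆ 01-001,01000-
  m20 ⊆ 010-00 [E]
  m25 ⊆ 01-001,011-01
  m34 ⊆ 10-010 [E]
  m42 ⊆ -01010,10-010,101-10
  m44 ⊆ 1011-0 [E]
  m46 ⊆ 101-10,1011-0,10111-
  m47 ⊆ -01111,10111-
  m48 ⊆ -10000 [E]
  m53 ⊆ 110101 [E]
  m54 ⊆ 110110 [E]
E = {-01111, -10000, 000101, 0010-0, 010-00, 10-010, 1011-0, 110101, 110110}
Petrick residual → 01-001
Cover = b'cdef + bc'd'e'f' + a'b'c'de'f + a'b'cd'f' + a'bd'e'f + a'bc'e'f' + ab'd'ef' + ab'cdf' + abc'de'f + abc'def'  |cover|=10

10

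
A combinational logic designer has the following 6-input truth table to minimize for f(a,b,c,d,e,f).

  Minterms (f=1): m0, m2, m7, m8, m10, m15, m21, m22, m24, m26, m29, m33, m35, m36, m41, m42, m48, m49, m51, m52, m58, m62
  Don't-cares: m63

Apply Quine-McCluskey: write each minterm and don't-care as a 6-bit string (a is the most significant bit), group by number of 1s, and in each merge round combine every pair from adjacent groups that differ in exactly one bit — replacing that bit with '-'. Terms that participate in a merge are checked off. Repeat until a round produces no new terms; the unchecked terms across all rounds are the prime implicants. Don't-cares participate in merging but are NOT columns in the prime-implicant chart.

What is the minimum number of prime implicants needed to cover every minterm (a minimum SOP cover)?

[col 0] 000000*, 000010*, 000111*, 001000*, 001010*, 001111*, 010101*, 010110, 011000*, 011010*, 011101*, 100001*, 100011*, 100100*, 101001*, 101010*, 110000*, 110001*, 110011*, 110100*, 111010*, 111110*, 111111*
[col 1] -01010*, -11010*, 0-1000*, 0-1010*, 00-000*, 00-010*, 00-111, 0000-0*, 0010-0*, 01-101, 0110-0*, 1-0001*, 1-0011*, 1-0100, 1-1010*, 10-001, 1000-1*, 110-00, 1100-1*, 11000-, 111-10, 11111-
[col 2] --1010, 0-10-0, 00-0-0, 1-00-1
Prime implicants: --1010, 0-10-0, 00-0-0, 00-111, 01-101, 010110, 1-00-1, 1-0100, 10-001, 110-00, 11000-, 111-10, 11111-
PI chart (minterm → PIs covering it):
  0 | 00-0-0  (sole → essential)
  2 | 00-0-0  (sole → essential)
  7 | 00-111  (sole → essential)
  8 | 0-10-0,00-0-0
  10 | --1010,0-10-0,00-0-0
  15 | 00-111  (sole → essential)
  21 | 01-101  (sole → essential)
  22 | 010110  (sole → essential)
  24 | 0-10-0  (sole → essential)
  26 | --1010,0-10-0
  29 | 01-101  (sole → essential)
  33 | 1-00-1,10-001
  35 | 1-00-1  (sole → essential)
  36 | 1-0100  (sole → essential)
  41 | 10-001  (sole → essential)
  42 | --1010  (sole → essential)
  48 | 110-00,11000-
  49 | 1-00-1,11000-
  51 | 1-00-1  (sole → essential)
  52 | 1-0100,110-00
  58 | --1010,111-10
  62 | 111-10,11111-
Essential prime implicants: --1010, 0-10-0, 00-0-0, 00-111, 01-101, 010110, 1-00-1, 1-0100, 10-001
Petrick residual → 110-00, 111-10
Minimum SOP uses 11 PIs: cd'ef' + a'cd'f' + a'b'd'f' + a'b'def + a'bde'f + a'bc'def' + ac'd'f + ac'de'f' + ab'd'e'f + abc'e'f' + abcef'

11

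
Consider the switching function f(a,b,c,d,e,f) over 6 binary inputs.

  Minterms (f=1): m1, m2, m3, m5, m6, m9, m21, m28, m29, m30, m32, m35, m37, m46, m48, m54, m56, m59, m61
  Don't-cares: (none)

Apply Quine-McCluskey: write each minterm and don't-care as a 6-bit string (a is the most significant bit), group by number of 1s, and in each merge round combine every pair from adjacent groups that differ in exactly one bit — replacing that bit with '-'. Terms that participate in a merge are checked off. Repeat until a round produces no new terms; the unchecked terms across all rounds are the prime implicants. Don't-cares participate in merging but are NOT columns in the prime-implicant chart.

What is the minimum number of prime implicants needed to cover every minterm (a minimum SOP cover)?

12

size-2^0 implicants → 000001(✓)  000010(✓)  000011(✓)  000101(✓)  000110(✓)  001001(✓)  010101(✓)  011100(✓)  011101(✓)  011110(✓)  100000(✓)  100011(✓)  100101(✓)  101110  110000(✓)  110110  111000(✓)  111011  111101(✓)
size-2^1 implicants → -00011  -00101  -11101  0-0101  00-001  000-01  000-10  0000-1  00001-  01-101  0111-0  01110-  1-0000  11-000
Unchecked terms (primes): -00011, -00101, -11101, 0-0101, 00-001, 000-01, 000-10, 0000-1, 00001-, 01-101, 0111-0, 01110-, 1-0000, 101110, 11-000, 110110, 111011
Minterm coverage:
  m1 ⊆ 00-001,000-01,0000-1
  m2 ⊆ 000-10,00001-
  m3 ⊆ -00011,0000-1,00001-
  m5 ⊆ -00101,0-0101,000-01
  m6 ⊆ 000-10 [E]
  m9 ⊆ 00-001 [E]
  m21 ⊆ 0-0101,01-101
  m28 ⊆ 0111-0,01110-
  m29 ⊆ -11101,01-101,01110-
  m30 ⊆ 0111-0 [E]
  m32 ⊆ 1-0000 [E]
  m35 ⊆ -00011 [E]
  m37 ⊆ -00101 [E]
  m46 ⊆ 101110 [E]
  m48 ⊆ 1-0000,11-000
  m54 ⊆ 110110 [E]
  m56 ⊆ 11-000 [E]
  m59 ⊆ 111011 [E]
  m61 ⊆ -11101 [E]
E = {-00011, -00101, -11101, 00-001, 000-10, 0111-0, 1-0000, 101110, 11-000, 110110, 111011}
Petrick residual → 0-0101
Cover = b'c'd'ef + b'c'de'f + bcde'f + a'c'de'f + a'b'd'e'f + a'b'c'ef' + a'bcdf' + ac'd'e'f' + ab'cdef' + abd'e'f' + abc'def' + abcd'ef  |cover|=12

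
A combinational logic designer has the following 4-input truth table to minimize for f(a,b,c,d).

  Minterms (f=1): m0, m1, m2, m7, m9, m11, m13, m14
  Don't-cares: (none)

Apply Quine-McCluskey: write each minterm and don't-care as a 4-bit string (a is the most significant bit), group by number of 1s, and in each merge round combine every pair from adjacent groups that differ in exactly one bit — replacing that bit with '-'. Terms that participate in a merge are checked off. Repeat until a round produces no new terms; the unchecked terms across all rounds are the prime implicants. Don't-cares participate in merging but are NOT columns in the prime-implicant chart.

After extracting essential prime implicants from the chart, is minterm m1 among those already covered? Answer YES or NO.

NO

[col 0] 0000*, 0001*, 0010*, 0111, 1001*, 1011*, 1101*, 1110
[col 1] -001, 00-0, 000-, 1-01, 10-1
Prime implicants: -001, 00-0, 000-, 0111, 1-01, 10-1, 1110
PI chart (minterm → PIs covering it):
  0 | 00-0,000-
  1 | -001,000-
  2 | 00-0  (sole → essential)
  7 | 0111  (sole → essential)
  9 | -001,1-01,10-1
  11 | 10-1  (sole → essential)
  13 | 1-01  (sole → essential)
  14 | 1110  (sole → essential)
Essential prime implicants: 00-0, 0111, 1-01, 10-1, 1110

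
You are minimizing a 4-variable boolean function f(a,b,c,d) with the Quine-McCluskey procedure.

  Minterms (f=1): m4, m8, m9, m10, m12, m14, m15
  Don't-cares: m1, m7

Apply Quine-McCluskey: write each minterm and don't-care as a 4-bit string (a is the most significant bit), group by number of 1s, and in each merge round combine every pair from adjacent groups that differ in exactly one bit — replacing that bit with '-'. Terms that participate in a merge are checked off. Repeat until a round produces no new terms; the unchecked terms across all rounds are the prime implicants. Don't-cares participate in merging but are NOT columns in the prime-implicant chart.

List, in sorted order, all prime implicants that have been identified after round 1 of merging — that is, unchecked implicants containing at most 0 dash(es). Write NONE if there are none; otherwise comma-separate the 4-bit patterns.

NONE

[col 0] 0001*, 0100*, 0111*, 1000*, 1001*, 1010*, 1100*, 1110*, 1111*
[col 1] -001, -100, -111, 1-00*, 1-10*, 10-0*, 100-, 11-0*, 111-
[col 2] 1--0
Prime implicants: -001, -100, -111, 1--0, 100-, 111-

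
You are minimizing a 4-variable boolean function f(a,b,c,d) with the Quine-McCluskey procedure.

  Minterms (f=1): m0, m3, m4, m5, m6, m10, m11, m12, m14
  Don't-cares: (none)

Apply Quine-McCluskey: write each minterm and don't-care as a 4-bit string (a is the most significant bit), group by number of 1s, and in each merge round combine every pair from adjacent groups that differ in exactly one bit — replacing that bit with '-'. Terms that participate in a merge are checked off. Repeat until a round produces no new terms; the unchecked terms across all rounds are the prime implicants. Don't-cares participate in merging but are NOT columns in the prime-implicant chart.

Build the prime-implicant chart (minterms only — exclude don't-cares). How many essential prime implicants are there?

Round 0: 0000✓ 0011✓ 0100✓ 0101✓ 0110✓ 1010✓ 1011✓ 1100✓ 1110✓
Round 1: -011 -100✓ -110✓ 0-00 01-0✓ 010- 1-10 101- 11-0✓
Round 2: -1-0
PIs = {-011, -1-0, 0-00, 010-, 1-10, 101-}
Coverage chart:
  m0: 0-00 ←essential
  m3: -011 ←essential
  m4: -1-0,0-00,010-
  m5: 010- ←essential
  m6: -1-0 ←essential
  m10: 1-10,101-
  m11: -011,101-
  m12: -1-0 ←essential
  m14: -1-0,1-10
Essential: -011, -1-0, 0-00, 010-

4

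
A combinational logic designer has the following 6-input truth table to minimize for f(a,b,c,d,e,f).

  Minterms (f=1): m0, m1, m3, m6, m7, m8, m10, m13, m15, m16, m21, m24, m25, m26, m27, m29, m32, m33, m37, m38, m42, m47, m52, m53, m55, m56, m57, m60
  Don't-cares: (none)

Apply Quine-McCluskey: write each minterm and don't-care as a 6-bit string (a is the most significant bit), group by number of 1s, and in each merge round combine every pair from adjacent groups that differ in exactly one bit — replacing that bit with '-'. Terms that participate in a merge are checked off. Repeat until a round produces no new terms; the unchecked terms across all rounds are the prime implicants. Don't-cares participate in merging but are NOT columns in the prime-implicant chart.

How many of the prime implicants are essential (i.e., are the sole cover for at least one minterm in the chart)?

Round 0: 000000✓ 000001✓ 000011✓ 000110✓ 000111✓ 001000✓ 001010✓ 001101✓ 001111✓ 010000✓ 010101✓ 011000✓ 011001✓ 011010✓ 011011✓ 011101✓ 100000✓ 100001✓ 100101✓ 100110✓ 101010✓ 101111✓ 110100✓ 110101✓ 110111✓ 111000✓ 111001✓ 111100✓
Round 1: -00000✓ -00001✓ -00110 -01010 -01111 -10101 -11000✓ -11001✓ 0-0000✓ 0-1000✓ 0-1010✓ 0-1101 00-000✓ 00-111 000-11 0000-1 00000-✓ 00011- 0010-0✓ 0011-1 01-000✓ 01-101 011-01 0110-0✓ 0110-1✓ 01100-✓ 01101-✓ 1-0101 100-01 10000-✓ 11-100 1101-1 11010- 111-00 11100-✓
Round 2: -0000- -1100- 0--000 0-10-0 0110--
PIs = {-0000-, -00110, -01010, -01111, -10101, -1100-, 0--000, 0-10-0, 0-1101, 00-111, 000-11, 0000-1, 00011-, 0011-1, 01-101, 011-01, 0110--, 1-0101, 100-01, 11-100, 1101-1, 11010-, 111-00}
Coverage chart:
  m0: -0000-,0--000
  m1: -0000-,0000-1
  m3: 000-11,0000-1
  m6: -00110,00011-
  m7: 00-111,000-11,00011-
  m8: 0--000,0-10-0
  m10: -01010,0-10-0
  m13: 0-1101,0011-1
  m15: -01111,00-111,0011-1
  m16: 0--000 ←essential
  m21: -10101,01-101
  m24: -1100-,0--000,0-10-0,0110--
  m25: -1100-,011-01,0110--
  m26: 0-10-0,0110--
  m27: 0110-- ←essential
  m29: 0-1101,01-101,011-01
  m32: -0000- ←essential
  m33: -0000-,100-01
  m37: 1-0101,100-01
  m38: -00110 ←essential
  m42: -01010 ←essential
  m47: -01111 ←essential
  m52: 11-100,11010-
  m53: -10101,1-0101,1101-1,11010-
  m55: 1101-1 ←essential
  m56: -1100-,111-00
  m57: -1100- ←essential
  m60: 11-100,111-00
Essential: -0000-, -00110, -01010, -01111, -1100-, 0--000, 0110--, 1101-1

8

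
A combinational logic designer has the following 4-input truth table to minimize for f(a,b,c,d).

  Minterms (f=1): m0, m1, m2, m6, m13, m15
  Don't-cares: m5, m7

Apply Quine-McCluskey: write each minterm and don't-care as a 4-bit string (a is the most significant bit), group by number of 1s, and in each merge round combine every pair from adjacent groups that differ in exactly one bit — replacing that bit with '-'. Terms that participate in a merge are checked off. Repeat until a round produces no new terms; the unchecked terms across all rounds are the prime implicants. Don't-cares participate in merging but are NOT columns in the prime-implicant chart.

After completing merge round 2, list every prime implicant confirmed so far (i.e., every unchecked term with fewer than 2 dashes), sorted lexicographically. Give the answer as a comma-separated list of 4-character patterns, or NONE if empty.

Round 0: 0000✓ 0001✓ 0010✓ 0101✓ 0110✓ 0111✓ 1101✓ 1111✓
Round 1: -101✓ -111✓ 0-01 0-10 00-0 000- 01-1✓ 011- 11-1✓
Round 2: -1-1
PIs = {-1-1, 0-01, 0-10, 00-0, 000-, 011-}

0-01, 0-10, 00-0, 000-, 011-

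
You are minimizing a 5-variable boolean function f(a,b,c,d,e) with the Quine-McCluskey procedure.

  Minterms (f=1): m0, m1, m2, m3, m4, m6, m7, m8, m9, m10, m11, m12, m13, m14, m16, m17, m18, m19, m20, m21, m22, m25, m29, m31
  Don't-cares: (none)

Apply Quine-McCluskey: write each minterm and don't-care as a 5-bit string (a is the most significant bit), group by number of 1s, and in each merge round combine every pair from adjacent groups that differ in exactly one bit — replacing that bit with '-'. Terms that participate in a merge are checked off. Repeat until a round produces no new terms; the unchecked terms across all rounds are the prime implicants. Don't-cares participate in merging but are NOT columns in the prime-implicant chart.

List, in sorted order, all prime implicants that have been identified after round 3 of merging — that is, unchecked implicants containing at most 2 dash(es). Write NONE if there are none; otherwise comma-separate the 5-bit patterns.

size-2^0 implicants → 00000(✓)  00001(✓)  00010(✓)  00011(✓)  00100(✓)  00110(✓)  00111(✓)  01000(✓)  01001(✓)  01010(✓)  01011(✓)  01100(✓)  01101(✓)  01110(✓)  10000(✓)  10001(✓)  10010(✓)  10011(✓)  10100(✓)  10101(✓)  10110(✓)  11001(✓)  11101(✓)  11111(✓)
size-2^1 implicants → -0000(✓)  -0001(✓)  -0010(✓)  -0011(✓)  -0100(✓)  -0110(✓)  -1001(✓)  -1101(✓)  0-000(✓)  0-001(✓)  0-010(✓)  0-011(✓)  0-100(✓)  0-110(✓)  00-00(✓)  00-10(✓)  00-11(✓)  000-0(✓)  000-1(✓)  0000-(✓)  0001-(✓)  001-0(✓)  0011-(✓)  01-00(✓)  01-01(✓)  01-10(✓)  010-0(✓)  010-1(✓)  0100-(✓)  0101-(✓)  011-0(✓)  0110-(✓)  1-001(✓)  1-101(✓)  10-00(✓)  10-01(✓)  10-10(✓)  100-0(✓)  100-1(✓)  1000-(✓)  1001-(✓)  101-0(✓)  1010-(✓)  11-01(✓)  111-1
size-2^2 implicants → --001  -0-00(✓)  -0-10(✓)  -00-0(✓)  -00-1(✓)  -000-(✓)  -001-(✓)  -01-0(✓)  -1-01  0--00(✓)  0--10(✓)  0-0-0(✓)  0-0-1(✓)  0-00-(✓)  0-01-(✓)  0-1-0(✓)  00--0(✓)  00-1-  000--(✓)  01--0(✓)  01-0-  010--(✓)  1--01  10--0(✓)  10-0-  100--(✓)
size-2^3 implicants → -0--0  -00--  0---0  0-0--
Unchecked terms (primes): --001, -0--0, -00--, -1-01, 0---0, 0-0--, 00-1-, 01-0-, 1--01, 10-0-, 111-1

--001, -1-01, 00-1-, 01-0-, 1--01, 10-0-, 111-1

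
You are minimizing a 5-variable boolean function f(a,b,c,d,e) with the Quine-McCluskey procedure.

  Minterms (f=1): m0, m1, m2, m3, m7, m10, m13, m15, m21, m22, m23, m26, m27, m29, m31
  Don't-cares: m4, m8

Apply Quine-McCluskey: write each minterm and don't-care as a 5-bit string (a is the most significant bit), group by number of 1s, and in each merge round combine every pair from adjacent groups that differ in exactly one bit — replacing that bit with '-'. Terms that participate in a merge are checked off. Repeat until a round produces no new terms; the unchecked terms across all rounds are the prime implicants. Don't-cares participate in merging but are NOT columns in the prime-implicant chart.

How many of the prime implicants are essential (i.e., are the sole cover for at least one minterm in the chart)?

4

size-2^0 implicants → 00000(✓)  00001(✓)  00010(✓)  00011(✓)  00100(✓)  00111(✓)  01000(✓)  01010(✓)  01101(✓)  01111(✓)  10101(✓)  10110(✓)  10111(✓)  11010(✓)  11011(✓)  11101(✓)  11111(✓)
size-2^1 implicants → -0111(✓)  -1010  -1101(✓)  -1111(✓)  0-000(✓)  0-010(✓)  0-111(✓)  00-00  00-11  000-0(✓)  000-1(✓)  0000-(✓)  0001-(✓)  010-0(✓)  011-1(✓)  1-101(✓)  1-111(✓)  101-1(✓)  1011-  11-11  1101-  111-1(✓)
size-2^2 implicants → --111  -11-1  0-0-0  000--  1-1-1
Unchecked terms (primes): --111, -1010, -11-1, 0-0-0, 00-00, 00-11, 000--, 1-1-1, 1011-, 11-11, 1101-
Minterm coverage:
  m0 ⊆ 0-0-0,00-00,000--
  m1 ⊆ 000-- [E]
  m2 ⊆ 0-0-0,000--
  m3 ⊆ 00-11,000--
  m7 ⊆ --111,00-11
  m10 ⊆ -1010,0-0-0
  m13 ⊆ -11-1 [E]
  m15 ⊆ --111,-11-1
  m21 ⊆ 1-1-1 [E]
  m22 ⊆ 1011- [E]
  m23 ⊆ --111,1-1-1,1011-
  m26 ⊆ -1010,1101-
  m27 ⊆ 11-11,1101-
  m29 ⊆ -11-1,1-1-1
  m31 ⊆ --111,-11-1,1-1-1,11-11
E = {-11-1, 000--, 1-1-1, 1011-}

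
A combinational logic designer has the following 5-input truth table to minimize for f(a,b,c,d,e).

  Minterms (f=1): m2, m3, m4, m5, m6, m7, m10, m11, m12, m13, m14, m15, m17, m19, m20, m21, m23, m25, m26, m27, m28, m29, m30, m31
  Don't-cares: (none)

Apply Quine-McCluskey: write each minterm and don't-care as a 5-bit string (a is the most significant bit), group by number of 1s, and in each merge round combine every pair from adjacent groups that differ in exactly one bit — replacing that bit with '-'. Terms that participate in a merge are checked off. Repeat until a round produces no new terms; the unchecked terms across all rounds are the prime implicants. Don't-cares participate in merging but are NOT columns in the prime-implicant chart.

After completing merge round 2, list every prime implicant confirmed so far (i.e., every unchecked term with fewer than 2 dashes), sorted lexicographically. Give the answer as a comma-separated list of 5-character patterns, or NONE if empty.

NONE

[col 0] 00010*, 00011*, 00100*, 00101*, 00110*, 00111*, 01010*, 01011*, 01100*, 01101*, 01110*, 01111*, 10001*, 10011*, 10100*, 10101*, 10111*, 11001*, 11010*, 11011*, 11100*, 11101*, 11110*, 11111*
[col 1] -0011*, -0100*, -0101*, -0111*, -1010*, -1011*, -1100*, -1101*, -1110*, -1111*, 0-010*, 0-011*, 0-100*, 0-101*, 0-110*, 0-111*, 00-10*, 00-11*, 0001-*, 001-0*, 001-1*, 0010-*, 0011-*, 01-10*, 01-11*, 0101-*, 011-0*, 011-1*, 0110-*, 0111-*, 1-001*, 1-011*, 1-100*, 1-101*, 1-111*, 10-01*, 10-11*, 100-1*, 101-1*, 1010-*, 11-01*, 11-10*, 11-11*, 110-1*, 1101-*, 111-0*, 111-1*, 1110-*, 1111-*
[col 2] --011*, --100*, --101*, --111*, -0-11*, -01-1*, -010-*, -1-10*, -1-11*, -101-*, -11-0*, -11-1*, -110-*, -111-*, 0--10*, 0--11*, 0-01-*, 0-1-0*, 0-1-1*, 0-10-*, 0-11-*, 00-1-*, 001--*, 01-1-*, 011--*, 1--01*, 1--11*, 1-0-1*, 1-1-1*, 1-10-*, 10--1*, 11--1*, 11-1-*, 111--*
[col 3] ---11, --1-1, --10-, -1-1-, -11--, 0--1-, 0-1--, 1---1
Prime implicants: ---11, --1-1, --10-, -1-1-, -11--, 0--1-, 0-1--, 1---1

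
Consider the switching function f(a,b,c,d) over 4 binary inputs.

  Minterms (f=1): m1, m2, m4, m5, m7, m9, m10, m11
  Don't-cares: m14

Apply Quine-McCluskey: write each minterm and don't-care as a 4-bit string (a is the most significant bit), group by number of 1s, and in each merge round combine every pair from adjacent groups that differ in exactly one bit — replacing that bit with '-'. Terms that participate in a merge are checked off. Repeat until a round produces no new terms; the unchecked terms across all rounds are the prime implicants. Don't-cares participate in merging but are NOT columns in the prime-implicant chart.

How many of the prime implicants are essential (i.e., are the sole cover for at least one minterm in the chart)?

3

size-2^0 implicants → 0001(✓)  0010(✓)  0100(✓)  0101(✓)  0111(✓)  1001(✓)  1010(✓)  1011(✓)  1110(✓)
size-2^1 implicants → -001  -010  0-01  01-1  010-  1-10  10-1  101-
Unchecked terms (primes): -001, -010, 0-01, 01-1, 010-, 1-10, 10-1, 101-
Minterm coverage:
  m1 ⊆ -001,0-01
  m2 ⊆ -010 [E]
  m4 ⊆ 010- [E]
  m5 ⊆ 0-01,01-1,010-
  m7 ⊆ 01-1 [E]
  m9 ⊆ -001,10-1
  m10 ⊆ -010,1-10,101-
  m11 ⊆ 10-1,101-
E = {-010, 01-1, 010-}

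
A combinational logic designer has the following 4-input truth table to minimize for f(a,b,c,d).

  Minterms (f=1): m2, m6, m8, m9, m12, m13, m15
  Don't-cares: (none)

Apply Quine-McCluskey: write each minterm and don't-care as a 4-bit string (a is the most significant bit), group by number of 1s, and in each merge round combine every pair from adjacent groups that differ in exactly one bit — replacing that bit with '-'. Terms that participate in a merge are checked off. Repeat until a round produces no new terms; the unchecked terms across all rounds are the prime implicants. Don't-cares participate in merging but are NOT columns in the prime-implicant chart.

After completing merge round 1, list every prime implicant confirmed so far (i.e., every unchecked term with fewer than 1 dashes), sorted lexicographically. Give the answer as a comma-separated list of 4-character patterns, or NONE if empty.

NONE

[col 0] 0010*, 0110*, 1000*, 1001*, 1100*, 1101*, 1111*
[col 1] 0-10, 1-00*, 1-01*, 100-*, 11-1, 110-*
[col 2] 1-0-
Prime implicants: 0-10, 1-0-, 11-1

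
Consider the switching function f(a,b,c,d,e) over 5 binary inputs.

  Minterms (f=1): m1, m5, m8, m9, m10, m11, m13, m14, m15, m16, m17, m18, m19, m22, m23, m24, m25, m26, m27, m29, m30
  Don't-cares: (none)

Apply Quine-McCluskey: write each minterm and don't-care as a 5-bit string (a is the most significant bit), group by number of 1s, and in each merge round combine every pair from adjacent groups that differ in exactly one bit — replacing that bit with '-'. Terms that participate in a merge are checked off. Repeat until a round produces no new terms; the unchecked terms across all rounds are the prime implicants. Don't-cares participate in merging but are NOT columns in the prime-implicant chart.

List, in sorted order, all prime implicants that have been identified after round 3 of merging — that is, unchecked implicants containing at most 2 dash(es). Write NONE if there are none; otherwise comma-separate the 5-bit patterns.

--001, -1-01, -1-10, 0--01, 01--1, 01-1-, 1--10, 10-1-

[col 0] 00001*, 00101*, 01000*, 01001*, 01010*, 01011*, 01101*, 01110*, 01111*, 10000*, 10001*, 10010*, 10011*, 10110*, 10111*, 11000*, 11001*, 11010*, 11011*, 11101*, 11110*
[col 1] -0001*, -1000*, -1001*, -1010*, -1011*, -1101*, -1110*, 0-001*, 0-101*, 00-01*, 01-01*, 01-10*, 01-11*, 010-0*, 010-1*, 0100-*, 0101-*, 011-1*, 0111-*, 1-000*, 1-001*, 1-010*, 1-011*, 1-110*, 10-10*, 10-11*, 100-0*, 100-1*, 1000-*, 1001-*, 1011-*, 11-01*, 11-10*, 110-0*, 110-1*, 1100-*, 1101-*
[col 2] --001, -1-01, -1-10, -10-0*, -10-1*, -100-*, -101-*, 0--01, 01--1, 01-1-, 010--*, 1--10, 1-0-0*, 1-0-1*, 1-00-*, 1-01-*, 10-1-, 100--*, 110--*
[col 3] -10--, 1-0--
Prime implicants: --001, -1-01, -1-10, -10--, 0--01, 01--1, 01-1-, 1--10, 1-0--, 10-1-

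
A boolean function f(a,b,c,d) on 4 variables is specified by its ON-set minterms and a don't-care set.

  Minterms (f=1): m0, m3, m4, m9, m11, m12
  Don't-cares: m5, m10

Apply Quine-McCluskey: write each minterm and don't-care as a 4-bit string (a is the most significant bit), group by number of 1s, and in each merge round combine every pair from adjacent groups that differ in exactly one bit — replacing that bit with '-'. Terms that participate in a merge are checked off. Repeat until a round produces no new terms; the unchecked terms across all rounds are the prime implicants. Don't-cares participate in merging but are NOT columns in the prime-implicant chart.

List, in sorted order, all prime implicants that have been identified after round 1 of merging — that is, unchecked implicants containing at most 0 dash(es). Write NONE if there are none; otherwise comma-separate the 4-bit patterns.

NONE

Round 0: 0000✓ 0011✓ 0100✓ 0101✓ 1001✓ 1010✓ 1011✓ 1100✓
Round 1: -011 -100 0-00 010- 10-1 101-
PIs = {-011, -100, 0-00, 010-, 10-1, 101-}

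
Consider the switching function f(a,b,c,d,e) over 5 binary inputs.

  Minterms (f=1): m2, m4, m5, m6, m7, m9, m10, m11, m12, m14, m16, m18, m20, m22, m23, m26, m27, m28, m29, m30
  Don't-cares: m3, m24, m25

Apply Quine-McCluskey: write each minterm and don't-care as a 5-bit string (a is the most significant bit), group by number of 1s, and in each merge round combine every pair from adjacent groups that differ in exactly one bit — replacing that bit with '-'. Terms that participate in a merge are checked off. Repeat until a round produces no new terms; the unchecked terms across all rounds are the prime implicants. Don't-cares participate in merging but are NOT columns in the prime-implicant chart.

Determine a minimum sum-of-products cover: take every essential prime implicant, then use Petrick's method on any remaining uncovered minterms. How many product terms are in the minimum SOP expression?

7

size-2^0 implicants → 00010(✓)  00011(✓)  00100(✓)  00101(✓)  00110(✓)  00111(✓)  01001(✓)  01010(✓)  01011(✓)  01100(✓)  01110(✓)  10000(✓)  10010(✓)  10100(✓)  10110(✓)  10111(✓)  11000(✓)  11001(✓)  11010(✓)  11011(✓)  11100(✓)  11101(✓)  11110(✓)
size-2^1 implicants → -0010(✓)  -0100(✓)  -0110(✓)  -0111(✓)  -1001(✓)  -1010(✓)  -1011(✓)  -1100(✓)  -1110(✓)  0-010(✓)  0-011(✓)  0-100(✓)  0-110(✓)  00-10(✓)  00-11(✓)  0001-(✓)  001-0(✓)  001-1(✓)  0010-(✓)  0011-(✓)  01-10(✓)  010-1(✓)  0101-(✓)  011-0(✓)  1-000(✓)  1-010(✓)  1-100(✓)  1-110(✓)  10-00(✓)  10-10(✓)  100-0(✓)  101-0(✓)  1011-(✓)  11-00(✓)  11-01(✓)  11-10(✓)  110-0(✓)  110-1(✓)  1100-(✓)  1101-(✓)  111-0(✓)  1110-(✓)
size-2^2 implicants → --010(✓)  --100(✓)  --110(✓)  -0-10(✓)  -01-0(✓)  -011-  -1-10(✓)  -10-1  -101-  -11-0(✓)  0--10(✓)  0-01-  0-1-0(✓)  00-1-  001--  1--00(✓)  1--10(✓)  1-0-0(✓)  1-1-0(✓)  10--0(✓)  11--0(✓)  11-0-  110--
size-2^3 implicants → ---10  --1-0  1---0
Unchecked terms (primes): ---10, --1-0, -011-, -10-1, -101-, 0-01-, 00-1-, 001--, 1---0, 11-0-, 110--
Minterm coverage:
  m2 ⊆ ---10,0-01-,00-1-
  m4 ⊆ --1-0,001--
  m5 ⊆ 001-- [E]
  m6 ⊆ ---10,--1-0,-011-,00-1-,001--
  m7 ⊆ -011-,00-1-,001--
  m9 ⊆ -10-1 [E]
  m10 ⊆ ---10,-101-,0-01-
  m11 ⊆ -10-1,-101-,0-01-
  m12 ⊆ --1-0 [E]
  m14 ⊆ ---10,--1-0
  m16 ⊆ 1---0 [E]
  m18 ⊆ ---10,1---0
  m20 ⊆ --1-0,1---0
  m22 ⊆ ---10,--1-0,-011-,1---0
  m23 ⊆ -011- [E]
  m26 ⊆ ---10,-101-,1---0,110--
  m27 ⊆ -10-1,-101-,110--
  m28 ⊆ --1-0,1---0,11-0-
  m29 ⊆ 11-0- [E]
  m30 ⊆ ---10,--1-0,1---0
E = {--1-0, -011-, -10-1, 001--, 1---0, 11-0-}
Petrick residual → ---10
Cover = de' + ce' + b'cd + bc'e + a'b'c + ae' + abd'  |cover|=7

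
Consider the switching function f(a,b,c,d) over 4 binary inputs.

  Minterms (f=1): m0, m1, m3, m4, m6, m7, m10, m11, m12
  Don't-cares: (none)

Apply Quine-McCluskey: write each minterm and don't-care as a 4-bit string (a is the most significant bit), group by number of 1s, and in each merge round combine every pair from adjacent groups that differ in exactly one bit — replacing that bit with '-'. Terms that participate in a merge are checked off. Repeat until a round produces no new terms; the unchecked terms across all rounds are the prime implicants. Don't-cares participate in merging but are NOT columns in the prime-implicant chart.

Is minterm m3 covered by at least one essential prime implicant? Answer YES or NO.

NO

size-2^0 implicants → 0000(✓)  0001(✓)  0011(✓)  0100(✓)  0110(✓)  0111(✓)  1010(✓)  1011(✓)  1100(✓)
size-2^1 implicants → -011  -100  0-00  0-11  00-1  000-  01-0  011-  101-
Unchecked terms (primes): -011, -100, 0-00, 0-11, 00-1, 000-, 01-0, 011-, 101-
Minterm coverage:
  m0 ⊆ 0-00,000-
  m1 ⊆ 00-1,000-
  m3 ⊆ -011,0-11,00-1
  m4 ⊆ -100,0-00,01-0
  m6 ⊆ 01-0,011-
  m7 ⊆ 0-11,011-
  m10 ⊆ 101- [E]
  m11 ⊆ -011,101-
  m12 ⊆ -100 [E]
E = {-100, 101-}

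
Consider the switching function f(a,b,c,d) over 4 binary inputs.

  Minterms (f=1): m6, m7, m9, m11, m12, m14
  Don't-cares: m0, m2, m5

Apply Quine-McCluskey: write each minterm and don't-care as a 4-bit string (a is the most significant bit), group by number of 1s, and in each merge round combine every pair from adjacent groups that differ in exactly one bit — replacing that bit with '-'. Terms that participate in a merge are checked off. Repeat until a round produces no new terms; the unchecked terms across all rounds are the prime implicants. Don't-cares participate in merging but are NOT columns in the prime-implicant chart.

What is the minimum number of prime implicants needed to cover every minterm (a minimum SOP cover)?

size-2^0 implicants → 0000(✓)  0010(✓)  0101(✓)  0110(✓)  0111(✓)  1001(✓)  1011(✓)  1100(✓)  1110(✓)
size-2^1 implicants → -110  0-10  00-0  01-1  011-  10-1  11-0
Unchecked terms (primes): -110, 0-10, 00-0, 01-1, 011-, 10-1, 11-0
Minterm coverage:
  m6 ⊆ -110,0-10,011-
  m7 ⊆ 01-1,011-
  m9 ⊆ 10-1 [E]
  m11 ⊆ 10-1 [E]
  m12 ⊆ 11-0 [E]
  m14 ⊆ -110,11-0
E = {10-1, 11-0}
Petrick residual → 011-
Cover = a'bc + ab'd + abd'  |cover|=3

3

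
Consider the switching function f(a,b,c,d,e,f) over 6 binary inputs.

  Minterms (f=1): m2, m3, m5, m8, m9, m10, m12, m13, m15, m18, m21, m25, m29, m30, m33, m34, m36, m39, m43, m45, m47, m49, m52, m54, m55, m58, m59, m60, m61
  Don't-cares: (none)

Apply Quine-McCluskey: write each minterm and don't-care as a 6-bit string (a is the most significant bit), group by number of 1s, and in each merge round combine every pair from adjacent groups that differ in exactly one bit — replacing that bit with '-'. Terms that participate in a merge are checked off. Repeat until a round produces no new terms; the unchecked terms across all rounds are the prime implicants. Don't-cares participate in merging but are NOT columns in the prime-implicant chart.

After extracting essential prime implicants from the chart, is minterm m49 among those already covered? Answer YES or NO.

YES

size-2^0 implicants → 000010(✓)  000011(✓)  000101(✓)  001000(✓)  001001(✓)  001010(✓)  001100(✓)  001101(✓)  001111(✓)  010010(✓)  010101(✓)  011001(✓)  011101(✓)  011110  100001(✓)  100010(✓)  100100(✓)  100111(✓)  101011(✓)  101101(✓)  101111(✓)  110001(✓)  110100(✓)  110110(✓)  110111(✓)  111010(✓)  111011(✓)  111100(✓)  111101(✓)
size-2^1 implicants → -00010  -01101(✓)  -01111(✓)  -11101(✓)  0-0010  0-0101(✓)  0-1001(✓)  0-1101(✓)  00-010  00-101(✓)  00001-  001-00(✓)  001-01(✓)  0010-0  00100-(✓)  0011-1(✓)  00110-(✓)  01-101(✓)  011-01(✓)  1-0001  1-0100  1-0111  1-1011  1-1101(✓)  10-111  101-11  1011-1(✓)  11-100  1101-0  11011-  11101-  11110-
size-2^2 implicants → --1101  -011-1  0--101  0-1-01  001-0-
Unchecked terms (primes): --1101, -00010, -011-1, 0--101, 0-0010, 0-1-01, 00-010, 00001-, 001-0-, 0010-0, 011110, 1-0001, 1-0100, 1-0111, 1-1011, 10-111, 101-11, 11-100, 1101-0, 11011-, 11101-, 11110-
Minterm coverage:
  m2 ⊆ -00010,0-0010,00-010,00001-
  m3 ⊆ 00001- [E]
  m5 ⊆ 0--101 [E]
  m8 ⊆ 001-0-,0010-0
  m9 ⊆ 0-1-01,001-0-
  m10 ⊆ 00-010,0010-0
  m12 ⊆ 001-0- [E]
  m13 ⊆ --1101,-011-1,0--101,0-1-01,001-0-
  m15 ⊆ -011-1 [E]
  m18 ⊆ 0-0010 [E]
  m21 ⊆ 0--101 [E]
  m25 ⊆ 0-1-01 [E]
  m29 ⊆ --1101,0--101,0-1-01
  m30 ⊆ 011110 [E]
  m33 ⊆ 1-0001 [E]
  m34 ⊆ -00010 [E]
  m36 ⊆ 1-0100 [E]
  m39 ⊆ 1-0111,10-111
  m43 ⊆ 1-1011,101-11
  m45 ⊆ --1101,-011-1
  m47 ⊆ -011-1,10-111,101-11
  m49 ⊆ 1-0001 [E]
  m52 ⊆ 1-0100,11-100,1101-0
  m54 ⊆ 1101-0,11011-
  m55 ⊆ 1-0111,11011-
  m58 ⊆ 11101- [E]
  m59 ⊆ 1-1011,11101-
  m60 ⊆ 11-100,11110-
  m61 ⊆ --1101,11110-
E = {-00010, -011-1, 0--101, 0-0010, 0-1-01, 00001-, 001-0-, 011110, 1-0001, 1-0100, 11101-}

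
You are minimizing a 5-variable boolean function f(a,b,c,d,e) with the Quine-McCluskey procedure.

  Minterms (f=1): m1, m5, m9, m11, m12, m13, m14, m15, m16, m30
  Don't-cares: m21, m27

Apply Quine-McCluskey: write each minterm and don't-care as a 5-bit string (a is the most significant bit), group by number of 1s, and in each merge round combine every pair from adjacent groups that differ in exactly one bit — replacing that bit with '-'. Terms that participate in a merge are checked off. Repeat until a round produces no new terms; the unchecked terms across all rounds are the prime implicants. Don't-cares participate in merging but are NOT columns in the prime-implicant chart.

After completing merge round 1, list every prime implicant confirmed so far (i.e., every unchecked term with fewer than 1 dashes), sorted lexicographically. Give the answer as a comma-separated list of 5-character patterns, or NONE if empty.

[col 0] 00001*, 00101*, 01001*, 01011*, 01100*, 01101*, 01110*, 01111*, 10000, 10101*, 11011*, 11110*
[col 1] -0101, -1011, -1110, 0-001*, 0-101*, 00-01*, 01-01*, 01-11*, 010-1*, 011-0*, 011-1*, 0110-*, 0111-*
[col 2] 0--01, 01--1, 011--
Prime implicants: -0101, -1011, -1110, 0--01, 01--1, 011--, 10000

10000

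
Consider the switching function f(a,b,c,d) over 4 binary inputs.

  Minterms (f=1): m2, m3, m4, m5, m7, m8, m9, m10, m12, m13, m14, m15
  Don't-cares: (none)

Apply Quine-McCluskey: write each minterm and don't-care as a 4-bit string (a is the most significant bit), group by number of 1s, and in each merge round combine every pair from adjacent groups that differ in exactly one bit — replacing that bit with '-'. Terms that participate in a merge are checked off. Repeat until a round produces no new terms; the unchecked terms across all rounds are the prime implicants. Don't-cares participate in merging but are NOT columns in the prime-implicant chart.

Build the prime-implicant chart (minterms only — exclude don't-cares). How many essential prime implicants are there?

[col 0] 0010*, 0011*, 0100*, 0101*, 0111*, 1000*, 1001*, 1010*, 1100*, 1101*, 1110*, 1111*
[col 1] -010, -100*, -101*, -111*, 0-11, 001-, 01-1*, 010-*, 1-00*, 1-01*, 1-10*, 10-0*, 100-*, 11-0*, 11-1*, 110-*, 111-*
[col 2] -1-1, -10-, 1--0, 1-0-, 11--
Prime implicants: -010, -1-1, -10-, 0-11, 001-, 1--0, 1-0-, 11--
PI chart (minterm → PIs covering it):
  2 | -010,001-
  3 | 0-11,001-
  4 | -10-  (sole → essential)
  5 | -1-1,-10-
  7 | -1-1,0-11
  8 | 1--0,1-0-
  9 | 1-0-  (sole → essential)
  10 | -010,1--0
  12 | -10-,1--0,1-0-,11--
  13 | -1-1,-10-,1-0-,11--
  14 | 1--0,11--
  15 | -1-1,11--
Essential prime implicants: -10-, 1-0-

2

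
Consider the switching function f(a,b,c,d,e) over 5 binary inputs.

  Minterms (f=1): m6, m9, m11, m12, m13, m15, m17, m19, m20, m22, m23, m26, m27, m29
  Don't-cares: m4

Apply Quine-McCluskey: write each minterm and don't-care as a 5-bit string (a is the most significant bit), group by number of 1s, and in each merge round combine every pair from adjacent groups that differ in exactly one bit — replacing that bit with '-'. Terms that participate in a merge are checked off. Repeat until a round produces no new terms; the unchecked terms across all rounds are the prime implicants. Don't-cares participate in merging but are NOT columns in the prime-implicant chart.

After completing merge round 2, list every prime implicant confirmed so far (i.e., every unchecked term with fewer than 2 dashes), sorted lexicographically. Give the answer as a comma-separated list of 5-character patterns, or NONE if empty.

[col 0] 00100*, 00110*, 01001*, 01011*, 01100*, 01101*, 01111*, 10001*, 10011*, 10100*, 10110*, 10111*, 11010*, 11011*, 11101*
[col 1] -0100*, -0110*, -1011, -1101, 0-100, 001-0*, 01-01*, 01-11*, 010-1*, 011-1*, 0110-, 1-011, 10-11, 100-1, 101-0*, 1011-, 1101-
[col 2] -01-0, 01--1
Prime implicants: -01-0, -1011, -1101, 0-100, 01--1, 0110-, 1-011, 10-11, 100-1, 1011-, 1101-

-1011, -1101, 0-100, 0110-, 1-011, 10-11, 100-1, 1011-, 1101-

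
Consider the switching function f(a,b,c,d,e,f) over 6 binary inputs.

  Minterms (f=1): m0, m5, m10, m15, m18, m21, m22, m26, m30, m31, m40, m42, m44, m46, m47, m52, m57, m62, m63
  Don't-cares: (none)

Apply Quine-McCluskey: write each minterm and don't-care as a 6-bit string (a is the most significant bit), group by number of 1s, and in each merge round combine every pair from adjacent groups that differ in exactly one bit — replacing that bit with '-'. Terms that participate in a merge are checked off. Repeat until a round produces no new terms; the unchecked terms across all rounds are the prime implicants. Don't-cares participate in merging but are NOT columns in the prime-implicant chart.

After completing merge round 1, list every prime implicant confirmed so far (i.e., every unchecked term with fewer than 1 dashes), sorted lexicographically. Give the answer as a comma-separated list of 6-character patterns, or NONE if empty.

Round 0: 000000 000101✓ 001010✓ 001111✓ 010010✓ 010101✓ 010110✓ 011010✓ 011110✓ 011111✓ 101000✓ 101010✓ 101100✓ 101110✓ 101111✓ 110100 111001 111110✓ 111111✓
Round 1: -01010 -01111✓ -11110✓ -11111✓ 0-0101 0-1010 0-1111✓ 01-010✓ 01-110✓ 010-10✓ 011-10✓ 01111-✓ 1-1110✓ 1-1111✓ 101-00✓ 101-10✓ 1010-0✓ 1011-0✓ 10111-✓ 11111-✓
Round 2: --1111 -1111- 01--10 1-111- 101--0
PIs = {--1111, -01010, -1111-, 0-0101, 0-1010, 000000, 01--10, 1-111-, 101--0, 110100, 111001}

000000, 110100, 111001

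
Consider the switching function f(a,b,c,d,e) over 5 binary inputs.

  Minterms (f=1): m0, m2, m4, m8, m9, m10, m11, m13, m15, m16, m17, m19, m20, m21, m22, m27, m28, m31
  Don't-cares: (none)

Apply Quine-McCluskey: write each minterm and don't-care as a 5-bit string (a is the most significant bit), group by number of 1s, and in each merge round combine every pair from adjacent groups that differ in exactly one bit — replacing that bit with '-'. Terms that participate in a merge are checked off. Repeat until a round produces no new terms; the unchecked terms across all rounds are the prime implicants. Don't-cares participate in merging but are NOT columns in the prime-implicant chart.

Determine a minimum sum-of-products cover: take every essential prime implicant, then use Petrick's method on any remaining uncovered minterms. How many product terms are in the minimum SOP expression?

8

size-2^0 implicants → 00000(✓)  00010(✓)  00100(✓)  01000(✓)  01001(✓)  01010(✓)  01011(✓)  01101(✓)  01111(✓)  10000(✓)  10001(✓)  10011(✓)  10100(✓)  10101(✓)  10110(✓)  11011(✓)  11100(✓)  11111(✓)
size-2^1 implicants → -0000(✓)  -0100(✓)  -1011(✓)  -1111(✓)  0-000(✓)  0-010(✓)  00-00(✓)  000-0(✓)  01-01(✓)  01-11(✓)  010-0(✓)  010-1(✓)  0100-(✓)  0101-(✓)  011-1(✓)  1-011  1-100  10-00(✓)  10-01(✓)  100-1  1000-(✓)  101-0  1010-(✓)  11-11(✓)
size-2^2 implicants → -0-00  -1-11  0-0-0  01--1  010--  10-0-
Unchecked terms (primes): -0-00, -1-11, 0-0-0, 01--1, 010--, 1-011, 1-100, 10-0-, 100-1, 101-0
Minterm coverage:
  m0 ⊆ -0-00,0-0-0
  m2 ⊆ 0-0-0 [E]
  m4 ⊆ -0-00 [E]
  m8 ⊆ 0-0-0,010--
  m9 ⊆ 01--1,010--
  m10 ⊆ 0-0-0,010--
  m11 ⊆ -1-11,01--1,010--
  m13 ⊆ 01--1 [E]
  m15 ⊆ -1-11,01--1
  m16 ⊆ -0-00,10-0-
  m17 ⊆ 10-0-,100-1
  m19 ⊆ 1-011,100-1
  m20 ⊆ -0-00,1-100,10-0-,101-0
  m21 ⊆ 10-0- [E]
  m22 ⊆ 101-0 [E]
  m27 ⊆ -1-11,1-011
  m28 ⊆ 1-100 [E]
  m31 ⊆ -1-11 [E]
E = {-0-00, -1-11, 0-0-0, 01--1, 1-100, 10-0-, 101-0}
Petrick residual → 1-011
Cover = b'd'e' + bde + a'c'e' + a'be + ac'de + acd'e' + ab'd' + ab'ce'  |cover|=8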